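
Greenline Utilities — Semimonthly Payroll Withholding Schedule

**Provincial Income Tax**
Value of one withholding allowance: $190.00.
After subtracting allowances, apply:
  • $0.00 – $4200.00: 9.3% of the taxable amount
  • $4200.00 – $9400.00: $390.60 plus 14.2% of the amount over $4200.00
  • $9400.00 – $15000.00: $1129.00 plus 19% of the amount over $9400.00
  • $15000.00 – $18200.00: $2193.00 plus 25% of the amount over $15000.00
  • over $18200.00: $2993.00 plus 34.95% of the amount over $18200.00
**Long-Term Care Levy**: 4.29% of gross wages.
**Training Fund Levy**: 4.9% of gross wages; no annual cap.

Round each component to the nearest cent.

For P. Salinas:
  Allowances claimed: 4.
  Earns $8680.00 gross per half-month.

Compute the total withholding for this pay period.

$1716.53

Provincial Income Tax: taxable = $8680.00 − 4×$190.00 = $7920.00
  $390.60 + 14.2% × ($7920.00 − $4200.00) = $390.60 + 14.2% × $3720.00 = $918.84
Long-Term Care Levy: 4.29% × $8680.00 = $372.37
Training Fund Levy: 4.9% × $8680.00 = $425.32
Total: $918.84 + $372.37 + $425.32 = $1716.53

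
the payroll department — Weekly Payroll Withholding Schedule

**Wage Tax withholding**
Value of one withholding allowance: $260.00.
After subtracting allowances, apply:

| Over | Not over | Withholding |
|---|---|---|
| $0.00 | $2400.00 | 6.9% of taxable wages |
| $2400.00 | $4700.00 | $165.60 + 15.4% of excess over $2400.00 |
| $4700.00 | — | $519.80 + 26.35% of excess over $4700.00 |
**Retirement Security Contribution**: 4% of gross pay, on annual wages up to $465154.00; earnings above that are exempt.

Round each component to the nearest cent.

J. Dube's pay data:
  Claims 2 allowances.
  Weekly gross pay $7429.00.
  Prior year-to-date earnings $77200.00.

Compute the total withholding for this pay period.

Wage Tax: taxable = $7429.00 − 2×$260.00 = $6909.00
  $519.80 + 26.35% × ($6909.00 − $4700.00) = $519.80 + 26.35% × $2209.00 = $1101.87
Retirement Security Contribution: 4% × $7429.00 = $297.16
Total: $1101.87 + $297.16 = $1399.03

$1399.03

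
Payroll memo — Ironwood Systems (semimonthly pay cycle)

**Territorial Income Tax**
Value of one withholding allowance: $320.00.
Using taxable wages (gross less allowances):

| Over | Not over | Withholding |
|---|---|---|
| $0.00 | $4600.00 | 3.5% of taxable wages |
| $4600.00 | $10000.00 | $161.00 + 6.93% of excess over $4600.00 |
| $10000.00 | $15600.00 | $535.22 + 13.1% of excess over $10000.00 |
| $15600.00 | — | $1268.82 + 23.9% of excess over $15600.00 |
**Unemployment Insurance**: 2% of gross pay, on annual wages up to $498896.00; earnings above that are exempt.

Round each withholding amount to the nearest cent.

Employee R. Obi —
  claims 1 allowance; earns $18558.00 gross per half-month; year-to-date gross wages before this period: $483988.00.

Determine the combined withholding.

Territorial Income Tax: taxable = $18558.00 − 1×$320.00 = $18238.00
  $1268.82 + 23.9% × ($18238.00 − $15600.00) = $1268.82 + 23.9% × $2638.00 = $1899.30
Unemployment Insurance: cap $498896.00 − YTD $483988.00 = $14908.00 subject; 2% × $14908.00 = $298.16
Total: $1899.30 + $298.16 = $2197.46

$2197.46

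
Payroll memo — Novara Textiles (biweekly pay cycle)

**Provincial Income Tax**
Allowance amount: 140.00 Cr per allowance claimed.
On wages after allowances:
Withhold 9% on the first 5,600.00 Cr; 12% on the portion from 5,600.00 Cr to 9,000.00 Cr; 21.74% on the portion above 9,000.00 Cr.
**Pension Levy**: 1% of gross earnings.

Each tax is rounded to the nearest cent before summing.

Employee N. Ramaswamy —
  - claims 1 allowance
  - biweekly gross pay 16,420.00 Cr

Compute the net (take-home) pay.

13,761.13 Cr

Provincial Income Tax: taxable = 16,420.00 Cr − 1×140.00 Cr = 16,280.00 Cr
  912.00 Cr + 21.74% × (16,280.00 Cr − 9,000.00 Cr) = 912.00 Cr + 21.74% × 7,280.00 Cr = 2,494.67 Cr
Pension Levy: 1% × 16,420.00 Cr = 164.20 Cr
Total withheld: 2,494.67 Cr + 164.20 Cr = 2,658.87 Cr
Net pay: 16,420.00 Cr − 2,658.87 Cr = 13,761.13 Cr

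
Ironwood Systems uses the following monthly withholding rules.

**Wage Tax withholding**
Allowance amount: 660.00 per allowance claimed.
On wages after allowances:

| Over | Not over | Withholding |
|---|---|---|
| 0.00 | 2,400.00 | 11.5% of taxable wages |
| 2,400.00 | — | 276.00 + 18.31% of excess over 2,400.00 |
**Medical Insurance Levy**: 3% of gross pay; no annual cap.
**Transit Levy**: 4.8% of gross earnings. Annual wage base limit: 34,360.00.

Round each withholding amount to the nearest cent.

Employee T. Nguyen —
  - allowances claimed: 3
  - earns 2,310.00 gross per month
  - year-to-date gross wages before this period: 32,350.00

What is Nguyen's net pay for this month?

Wage Tax: taxable = 2,310.00 − 3×660.00 = 330.00
  11.5% × 330.00 = 37.95
Medical Insurance Levy: 3% × 2,310.00 = 69.30
Transit Levy: cap 34,360.00 − YTD 32,350.00 = 2,010.00 subject; 4.8% × 2,010.00 = 96.48
Total withheld: 37.95 + 69.30 + 96.48 = 203.73
Net pay: 2,310.00 − 203.73 = 2,106.27

2,106.27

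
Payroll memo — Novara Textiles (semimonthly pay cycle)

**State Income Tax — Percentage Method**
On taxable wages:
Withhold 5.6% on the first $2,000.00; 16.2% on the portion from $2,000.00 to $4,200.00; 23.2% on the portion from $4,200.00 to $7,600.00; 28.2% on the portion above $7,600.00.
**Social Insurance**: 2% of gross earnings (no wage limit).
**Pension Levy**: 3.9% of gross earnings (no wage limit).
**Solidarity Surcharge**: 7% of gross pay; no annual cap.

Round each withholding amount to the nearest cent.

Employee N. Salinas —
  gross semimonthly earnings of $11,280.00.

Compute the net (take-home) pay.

$7,529.92

State Income Tax: taxable = $11,280.00
  $1,257.20 + 28.2% × ($11,280.00 − $7,600.00) = $1,257.20 + 28.2% × $3,680.00 = $2,294.96
Social Insurance: 2% × $11,280.00 = $225.60
Pension Levy: 3.9% × $11,280.00 = $439.92
Solidarity Surcharge: 7% × $11,280.00 = $789.60
Total withheld: $2,294.96 + $225.60 + $439.92 + $789.60 = $3,750.08
Net pay: $11,280.00 − $3,750.08 = $7,529.92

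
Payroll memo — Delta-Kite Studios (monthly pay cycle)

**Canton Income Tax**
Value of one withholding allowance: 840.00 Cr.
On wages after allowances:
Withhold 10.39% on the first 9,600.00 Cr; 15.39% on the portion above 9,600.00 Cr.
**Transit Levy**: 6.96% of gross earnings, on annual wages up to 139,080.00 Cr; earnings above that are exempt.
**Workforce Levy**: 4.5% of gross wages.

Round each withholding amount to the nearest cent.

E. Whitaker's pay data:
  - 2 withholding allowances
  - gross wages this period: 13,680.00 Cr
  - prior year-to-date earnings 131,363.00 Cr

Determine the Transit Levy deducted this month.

537.10 Cr

Transit Levy: cap 139,080.00 Cr − YTD 131,363.00 Cr = 7,717.00 Cr subject; 6.96% × 7,717.00 Cr = 537.10 Cr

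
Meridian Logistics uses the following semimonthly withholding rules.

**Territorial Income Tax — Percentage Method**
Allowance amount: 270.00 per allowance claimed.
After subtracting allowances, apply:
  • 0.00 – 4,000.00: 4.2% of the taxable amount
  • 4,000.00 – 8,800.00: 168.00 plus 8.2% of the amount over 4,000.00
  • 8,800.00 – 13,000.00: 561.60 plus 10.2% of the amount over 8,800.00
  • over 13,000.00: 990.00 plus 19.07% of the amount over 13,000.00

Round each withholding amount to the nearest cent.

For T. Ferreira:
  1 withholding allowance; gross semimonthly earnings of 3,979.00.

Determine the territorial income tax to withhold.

155.78

Territorial Income Tax: taxable = 3,979.00 − 1×270.00 = 3,709.00
  4.2% × 3,709.00 = 155.78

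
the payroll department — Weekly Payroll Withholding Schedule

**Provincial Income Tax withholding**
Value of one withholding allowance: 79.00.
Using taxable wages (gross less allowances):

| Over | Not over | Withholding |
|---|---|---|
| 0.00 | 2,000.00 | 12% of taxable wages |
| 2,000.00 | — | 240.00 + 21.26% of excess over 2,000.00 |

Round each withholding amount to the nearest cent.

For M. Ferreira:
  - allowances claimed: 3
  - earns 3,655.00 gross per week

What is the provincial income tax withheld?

541.47

Provincial Income Tax: taxable = 3,655.00 − 3×79.00 = 3,418.00
  240.00 + 21.26% × (3,418.00 − 2,000.00) = 240.00 + 21.26% × 1,418.00 = 541.47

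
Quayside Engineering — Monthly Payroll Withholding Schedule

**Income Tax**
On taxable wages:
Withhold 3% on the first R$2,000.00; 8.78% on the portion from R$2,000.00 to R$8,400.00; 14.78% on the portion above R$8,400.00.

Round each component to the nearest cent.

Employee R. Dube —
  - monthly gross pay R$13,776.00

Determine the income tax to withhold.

Income Tax: taxable = R$13,776.00
  R$621.92 + 14.78% × (R$13,776.00 − R$8,400.00) = R$621.92 + 14.78% × R$5,376.00 = R$1,416.49

R$1,416.49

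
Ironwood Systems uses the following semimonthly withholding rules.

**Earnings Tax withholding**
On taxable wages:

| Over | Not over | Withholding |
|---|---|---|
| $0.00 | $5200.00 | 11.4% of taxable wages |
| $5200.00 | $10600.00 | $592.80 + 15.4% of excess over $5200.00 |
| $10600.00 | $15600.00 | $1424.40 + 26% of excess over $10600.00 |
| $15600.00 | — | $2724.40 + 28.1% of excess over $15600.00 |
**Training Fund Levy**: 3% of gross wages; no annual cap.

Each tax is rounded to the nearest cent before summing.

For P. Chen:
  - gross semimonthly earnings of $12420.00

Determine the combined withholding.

Earnings Tax: taxable = $12420.00
  $1424.40 + 26% × ($12420.00 − $10600.00) = $1424.40 + 26% × $1820.00 = $1897.60
Training Fund Levy: 3% × $12420.00 = $372.60
Total: $1897.60 + $372.60 = $2270.20

$2270.20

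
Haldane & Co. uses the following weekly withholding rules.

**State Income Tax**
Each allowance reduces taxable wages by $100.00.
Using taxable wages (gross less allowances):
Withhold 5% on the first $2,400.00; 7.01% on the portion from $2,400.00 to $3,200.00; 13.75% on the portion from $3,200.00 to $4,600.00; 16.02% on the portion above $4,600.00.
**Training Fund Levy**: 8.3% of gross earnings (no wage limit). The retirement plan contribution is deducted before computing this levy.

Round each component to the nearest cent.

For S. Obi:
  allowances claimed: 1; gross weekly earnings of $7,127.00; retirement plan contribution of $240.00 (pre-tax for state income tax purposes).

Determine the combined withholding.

State Income Tax: taxable = $7,127.00 − $240.00 − 1×$100.00 = $6,787.00
  $368.58 + 16.02% × ($6,787.00 − $4,600.00) = $368.58 + 16.02% × $2,187.00 = $718.94
Training Fund Levy: 8.3% × $6,887.00 = $571.62
Total: $718.94 + $571.62 = $1,290.56

$1,290.56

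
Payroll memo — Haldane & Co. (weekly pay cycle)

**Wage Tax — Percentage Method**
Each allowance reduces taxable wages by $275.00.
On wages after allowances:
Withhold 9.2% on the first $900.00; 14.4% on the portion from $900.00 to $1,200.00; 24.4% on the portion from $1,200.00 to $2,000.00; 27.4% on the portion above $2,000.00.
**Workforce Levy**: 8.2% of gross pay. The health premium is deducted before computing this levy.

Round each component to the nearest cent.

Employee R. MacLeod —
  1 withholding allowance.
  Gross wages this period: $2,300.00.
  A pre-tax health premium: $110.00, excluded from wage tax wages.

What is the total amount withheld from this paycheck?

Wage Tax: taxable = $2,300.00 − $110.00 − 1×$275.00 = $1,915.00
  $126.00 + 24.4% × ($1,915.00 − $1,200.00) = $126.00 + 24.4% × $715.00 = $300.46
Workforce Levy: 8.2% × $2,190.00 = $179.58
Total: $300.46 + $179.58 = $480.04

$480.04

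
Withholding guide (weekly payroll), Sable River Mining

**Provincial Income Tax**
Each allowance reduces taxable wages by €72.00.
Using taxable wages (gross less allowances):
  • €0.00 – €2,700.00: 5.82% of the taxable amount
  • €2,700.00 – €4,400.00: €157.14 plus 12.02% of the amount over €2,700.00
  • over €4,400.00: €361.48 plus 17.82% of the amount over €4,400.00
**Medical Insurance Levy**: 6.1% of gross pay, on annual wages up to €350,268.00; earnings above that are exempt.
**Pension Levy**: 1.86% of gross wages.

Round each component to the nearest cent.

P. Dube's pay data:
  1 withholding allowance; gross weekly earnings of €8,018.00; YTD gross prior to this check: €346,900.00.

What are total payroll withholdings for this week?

Provincial Income Tax: taxable = €8,018.00 − 1×€72.00 = €7,946.00
  €361.48 + 17.82% × (€7,946.00 − €4,400.00) = €361.48 + 17.82% × €3,546.00 = €993.38
Medical Insurance Levy: cap €350,268.00 − YTD €346,900.00 = €3,368.00 subject; 6.1% × €3,368.00 = €205.45
Pension Levy: 1.86% × €8,018.00 = €149.13
Total: €993.38 + €205.45 + €149.13 = €1,347.96

€1,347.96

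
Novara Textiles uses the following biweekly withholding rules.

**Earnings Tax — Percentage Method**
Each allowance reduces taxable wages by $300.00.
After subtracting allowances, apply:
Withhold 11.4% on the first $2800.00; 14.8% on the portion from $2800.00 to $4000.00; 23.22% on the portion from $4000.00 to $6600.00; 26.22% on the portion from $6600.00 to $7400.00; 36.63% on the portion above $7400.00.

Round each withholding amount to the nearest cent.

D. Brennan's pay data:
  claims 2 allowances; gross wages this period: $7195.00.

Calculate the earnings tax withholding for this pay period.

Earnings Tax: taxable = $7195.00 − 2×$300.00 = $6595.00
  $496.80 + 23.22% × ($6595.00 − $4000.00) = $496.80 + 23.22% × $2595.00 = $1099.36

$1099.36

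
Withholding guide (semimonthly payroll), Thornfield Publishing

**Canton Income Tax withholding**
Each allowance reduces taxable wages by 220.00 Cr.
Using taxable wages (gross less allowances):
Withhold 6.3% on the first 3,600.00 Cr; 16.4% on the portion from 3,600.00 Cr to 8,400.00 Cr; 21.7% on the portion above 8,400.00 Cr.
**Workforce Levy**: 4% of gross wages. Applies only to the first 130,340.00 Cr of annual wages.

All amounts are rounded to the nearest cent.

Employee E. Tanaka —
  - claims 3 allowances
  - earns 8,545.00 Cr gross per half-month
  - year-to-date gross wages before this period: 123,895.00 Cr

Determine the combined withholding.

Canton Income Tax: taxable = 8,545.00 Cr − 3×220.00 Cr = 7,885.00 Cr
  226.80 Cr + 16.4% × (7,885.00 Cr − 3,600.00 Cr) = 226.80 Cr + 16.4% × 4,285.00 Cr = 929.54 Cr
Workforce Levy: cap 130,340.00 Cr − YTD 123,895.00 Cr = 6,445.00 Cr subject; 4% × 6,445.00 Cr = 257.80 Cr
Total: 929.54 Cr + 257.80 Cr = 1,187.34 Cr

1,187.34 Cr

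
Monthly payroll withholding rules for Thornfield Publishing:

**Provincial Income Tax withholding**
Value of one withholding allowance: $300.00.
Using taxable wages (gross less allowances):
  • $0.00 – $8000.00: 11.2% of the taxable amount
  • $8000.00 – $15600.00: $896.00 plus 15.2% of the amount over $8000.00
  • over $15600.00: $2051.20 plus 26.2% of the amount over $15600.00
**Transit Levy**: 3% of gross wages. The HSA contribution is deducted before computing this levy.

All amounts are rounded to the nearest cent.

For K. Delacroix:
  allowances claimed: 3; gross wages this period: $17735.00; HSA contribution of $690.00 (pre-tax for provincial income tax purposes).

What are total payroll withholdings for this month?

Provincial Income Tax: taxable = $17735.00 − $690.00 − 3×$300.00 = $16145.00
  $2051.20 + 26.2% × ($16145.00 − $15600.00) = $2051.20 + 26.2% × $545.00 = $2193.99
Transit Levy: 3% × $17045.00 = $511.35
Total: $2193.99 + $511.35 = $2705.34

$2705.34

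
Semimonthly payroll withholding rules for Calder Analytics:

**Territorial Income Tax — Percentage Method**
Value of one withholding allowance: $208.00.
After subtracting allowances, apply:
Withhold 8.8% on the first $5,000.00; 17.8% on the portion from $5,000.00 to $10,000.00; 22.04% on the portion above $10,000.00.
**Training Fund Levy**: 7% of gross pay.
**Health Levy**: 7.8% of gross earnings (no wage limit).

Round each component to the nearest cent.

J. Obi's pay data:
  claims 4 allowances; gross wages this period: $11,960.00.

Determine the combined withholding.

Territorial Income Tax: taxable = $11,960.00 − 4×$208.00 = $11,128.00
  $1,330.00 + 22.04% × ($11,128.00 − $10,000.00) = $1,330.00 + 22.04% × $1,128.00 = $1,578.61
Training Fund Levy: 7% × $11,960.00 = $837.20
Health Levy: 7.8% × $11,960.00 = $932.88
Total: $1,578.61 + $837.20 + $932.88 = $3,348.69

$3,348.69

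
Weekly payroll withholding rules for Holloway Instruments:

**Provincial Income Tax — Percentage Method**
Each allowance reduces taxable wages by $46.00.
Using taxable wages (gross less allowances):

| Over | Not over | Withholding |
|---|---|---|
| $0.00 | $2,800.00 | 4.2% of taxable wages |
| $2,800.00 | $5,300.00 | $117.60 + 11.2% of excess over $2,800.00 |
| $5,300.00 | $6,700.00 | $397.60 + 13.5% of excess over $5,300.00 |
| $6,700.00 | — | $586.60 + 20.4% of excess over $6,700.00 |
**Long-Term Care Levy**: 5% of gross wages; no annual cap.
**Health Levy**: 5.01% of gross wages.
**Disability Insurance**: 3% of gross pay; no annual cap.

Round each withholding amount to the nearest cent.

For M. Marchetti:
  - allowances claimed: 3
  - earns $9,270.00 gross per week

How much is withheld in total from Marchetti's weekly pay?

Provincial Income Tax: taxable = $9,270.00 − 3×$46.00 = $9,132.00
  $586.60 + 20.4% × ($9,132.00 − $6,700.00) = $586.60 + 20.4% × $2,432.00 = $1,082.73
Long-Term Care Levy: 5% × $9,270.00 = $463.50
Health Levy: 5.01% × $9,270.00 = $464.43
Disability Insurance: 3% × $9,270.00 = $278.10
Total: $1,082.73 + $463.50 + $464.43 + $278.10 = $2,288.76

$2,288.76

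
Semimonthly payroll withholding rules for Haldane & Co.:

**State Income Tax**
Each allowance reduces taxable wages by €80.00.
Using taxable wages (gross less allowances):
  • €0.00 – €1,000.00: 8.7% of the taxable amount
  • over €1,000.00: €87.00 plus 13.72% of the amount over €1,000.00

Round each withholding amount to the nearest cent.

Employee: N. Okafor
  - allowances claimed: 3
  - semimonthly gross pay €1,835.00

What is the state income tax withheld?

€168.63

State Income Tax: taxable = €1,835.00 − 3×€80.00 = €1,595.00
  €87.00 + 13.72% × (€1,595.00 − €1,000.00) = €87.00 + 13.72% × €595.00 = €168.63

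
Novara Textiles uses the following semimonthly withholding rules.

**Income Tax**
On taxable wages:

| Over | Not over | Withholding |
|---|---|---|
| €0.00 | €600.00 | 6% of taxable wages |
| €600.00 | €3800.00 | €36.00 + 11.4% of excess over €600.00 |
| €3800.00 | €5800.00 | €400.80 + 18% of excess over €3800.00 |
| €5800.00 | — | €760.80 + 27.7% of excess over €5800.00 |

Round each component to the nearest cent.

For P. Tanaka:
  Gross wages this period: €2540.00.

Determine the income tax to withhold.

Income Tax: taxable = €2540.00
  €36.00 + 11.4% × (€2540.00 − €600.00) = €36.00 + 11.4% × €1940.00 = €257.16

€257.16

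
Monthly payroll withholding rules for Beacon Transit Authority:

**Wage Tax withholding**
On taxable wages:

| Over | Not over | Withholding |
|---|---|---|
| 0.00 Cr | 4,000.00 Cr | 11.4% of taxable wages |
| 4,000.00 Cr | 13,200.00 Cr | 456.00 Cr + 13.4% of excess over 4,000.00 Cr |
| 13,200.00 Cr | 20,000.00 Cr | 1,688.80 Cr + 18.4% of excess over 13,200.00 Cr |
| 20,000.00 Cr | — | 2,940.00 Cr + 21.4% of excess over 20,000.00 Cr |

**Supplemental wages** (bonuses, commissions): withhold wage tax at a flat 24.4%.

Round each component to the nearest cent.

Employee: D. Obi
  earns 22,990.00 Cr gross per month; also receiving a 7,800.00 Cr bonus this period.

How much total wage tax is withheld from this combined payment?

5,483.06 Cr

Wage Tax: taxable = 22,990.00 Cr
  2,940.00 Cr + 21.4% × (22,990.00 Cr − 20,000.00 Cr) = 2,940.00 Cr + 21.4% × 2,990.00 Cr = 3,579.86 Cr
Supplemental (24.4% flat on bonus): 24.4% × 7,800.00 Cr = 1,903.20 Cr
Total wage tax: 3,579.86 Cr + 1,903.20 Cr = 5,483.06 Cr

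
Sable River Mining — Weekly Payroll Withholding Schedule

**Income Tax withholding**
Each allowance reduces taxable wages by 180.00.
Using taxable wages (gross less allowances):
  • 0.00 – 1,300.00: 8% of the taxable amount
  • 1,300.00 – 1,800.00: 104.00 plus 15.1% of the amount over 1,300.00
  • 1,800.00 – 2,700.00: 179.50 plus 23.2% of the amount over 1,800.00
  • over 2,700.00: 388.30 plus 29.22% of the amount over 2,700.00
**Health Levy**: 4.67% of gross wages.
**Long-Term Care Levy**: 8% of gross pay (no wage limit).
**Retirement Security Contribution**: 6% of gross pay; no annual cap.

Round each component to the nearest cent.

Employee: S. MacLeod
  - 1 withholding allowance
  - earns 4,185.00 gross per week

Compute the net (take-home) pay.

2,634.04

Income Tax: taxable = 4,185.00 − 1×180.00 = 4,005.00
  388.30 + 29.22% × (4,005.00 − 2,700.00) = 388.30 + 29.22% × 1,305.00 = 769.62
Health Levy: 4.67% × 4,185.00 = 195.44
Long-Term Care Levy: 8% × 4,185.00 = 334.80
Retirement Security Contribution: 6% × 4,185.00 = 251.10
Total withheld: 769.62 + 195.44 + 334.80 + 251.10 = 1,550.96
Net pay: 4,185.00 − 1,550.96 = 2,634.04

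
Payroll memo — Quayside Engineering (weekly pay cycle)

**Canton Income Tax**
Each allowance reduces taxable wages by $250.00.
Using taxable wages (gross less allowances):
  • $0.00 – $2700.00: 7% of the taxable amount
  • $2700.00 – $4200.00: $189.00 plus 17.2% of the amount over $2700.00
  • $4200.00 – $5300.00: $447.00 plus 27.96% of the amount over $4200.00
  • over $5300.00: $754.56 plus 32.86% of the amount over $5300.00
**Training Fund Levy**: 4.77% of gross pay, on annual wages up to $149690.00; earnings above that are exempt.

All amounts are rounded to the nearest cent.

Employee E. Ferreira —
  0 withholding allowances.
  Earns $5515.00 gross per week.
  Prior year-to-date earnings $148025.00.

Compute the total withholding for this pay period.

$904.63

Canton Income Tax: taxable = $5515.00
  $754.56 + 32.86% × ($5515.00 − $5300.00) = $754.56 + 32.86% × $215.00 = $825.21
Training Fund Levy: cap $149690.00 − YTD $148025.00 = $1665.00 subject; 4.77% × $1665.00 = $79.42
Total: $825.21 + $79.42 = $904.63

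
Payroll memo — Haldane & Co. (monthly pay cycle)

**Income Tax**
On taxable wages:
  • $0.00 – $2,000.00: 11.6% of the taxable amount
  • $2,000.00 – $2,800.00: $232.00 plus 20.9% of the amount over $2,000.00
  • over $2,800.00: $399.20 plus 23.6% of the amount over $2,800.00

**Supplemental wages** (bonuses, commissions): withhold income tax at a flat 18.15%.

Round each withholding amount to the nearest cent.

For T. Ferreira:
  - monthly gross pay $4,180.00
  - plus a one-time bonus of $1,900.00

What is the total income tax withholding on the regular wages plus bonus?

Income Tax: taxable = $4,180.00
  $399.20 + 23.6% × ($4,180.00 − $2,800.00) = $399.20 + 23.6% × $1,380.00 = $724.88
Supplemental (18.15% flat on bonus): 18.15% × $1,900.00 = $344.85
Total income tax: $724.88 + $344.85 = $1,069.73

$1,069.73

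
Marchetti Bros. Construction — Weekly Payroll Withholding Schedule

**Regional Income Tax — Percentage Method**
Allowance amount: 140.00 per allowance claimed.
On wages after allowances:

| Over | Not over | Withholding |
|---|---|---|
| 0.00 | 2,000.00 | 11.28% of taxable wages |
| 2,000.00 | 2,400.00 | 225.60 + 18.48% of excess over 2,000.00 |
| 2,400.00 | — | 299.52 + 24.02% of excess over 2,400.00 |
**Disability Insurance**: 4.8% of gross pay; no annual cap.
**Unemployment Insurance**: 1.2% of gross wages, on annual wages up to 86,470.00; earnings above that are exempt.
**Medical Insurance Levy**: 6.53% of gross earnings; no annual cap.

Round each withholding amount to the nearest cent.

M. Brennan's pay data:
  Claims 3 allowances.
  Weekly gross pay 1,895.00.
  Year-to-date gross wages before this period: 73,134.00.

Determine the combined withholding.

Regional Income Tax: taxable = 1,895.00 − 3×140.00 = 1,475.00
  11.28% × 1,475.00 = 166.38
Disability Insurance: 4.8% × 1,895.00 = 90.96
Unemployment Insurance: 1.2% × 1,895.00 = 22.74
Medical Insurance Levy: 6.53% × 1,895.00 = 123.74
Total: 166.38 + 90.96 + 22.74 + 123.74 = 403.82

403.82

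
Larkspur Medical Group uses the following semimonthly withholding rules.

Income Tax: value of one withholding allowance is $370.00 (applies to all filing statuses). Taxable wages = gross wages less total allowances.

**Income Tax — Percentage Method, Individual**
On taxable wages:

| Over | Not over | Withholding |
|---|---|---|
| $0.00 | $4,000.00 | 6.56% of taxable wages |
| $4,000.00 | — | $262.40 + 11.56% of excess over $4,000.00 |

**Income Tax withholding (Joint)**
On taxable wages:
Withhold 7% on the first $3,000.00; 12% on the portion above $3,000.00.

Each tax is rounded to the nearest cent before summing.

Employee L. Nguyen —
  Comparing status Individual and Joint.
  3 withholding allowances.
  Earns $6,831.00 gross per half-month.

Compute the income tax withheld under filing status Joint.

$536.52

Income Tax (Joint): taxable = $6,831.00 − 3×$370.00 = $5,721.00
  $210.00 + 12% × ($5,721.00 − $3,000.00) = $210.00 + 12% × $2,721.00 = $536.52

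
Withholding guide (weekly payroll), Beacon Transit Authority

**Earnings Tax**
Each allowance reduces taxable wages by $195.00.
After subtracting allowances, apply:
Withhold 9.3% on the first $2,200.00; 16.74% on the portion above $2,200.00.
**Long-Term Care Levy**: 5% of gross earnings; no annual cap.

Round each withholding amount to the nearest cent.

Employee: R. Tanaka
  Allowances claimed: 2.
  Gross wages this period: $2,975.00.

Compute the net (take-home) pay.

Earnings Tax: taxable = $2,975.00 − 2×$195.00 = $2,585.00
  $204.60 + 16.74% × ($2,585.00 − $2,200.00) = $204.60 + 16.74% × $385.00 = $269.05
Long-Term Care Levy: 5% × $2,975.00 = $148.75
Total withheld: $269.05 + $148.75 = $417.80
Net pay: $2,975.00 − $417.80 = $2,557.20

$2,557.20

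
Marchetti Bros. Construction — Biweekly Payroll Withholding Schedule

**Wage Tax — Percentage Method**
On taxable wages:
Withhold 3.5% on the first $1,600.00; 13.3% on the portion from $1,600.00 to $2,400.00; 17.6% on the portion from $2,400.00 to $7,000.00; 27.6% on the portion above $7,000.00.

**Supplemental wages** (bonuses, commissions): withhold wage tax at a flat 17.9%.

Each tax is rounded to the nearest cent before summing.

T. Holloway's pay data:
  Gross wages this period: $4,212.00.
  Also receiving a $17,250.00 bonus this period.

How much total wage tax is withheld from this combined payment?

$3,569.06

Wage Tax: taxable = $4,212.00
  $162.40 + 17.6% × ($4,212.00 − $2,400.00) = $162.40 + 17.6% × $1,812.00 = $481.31
Supplemental (17.9% flat on bonus): 17.9% × $17,250.00 = $3,087.75
Total wage tax: $481.31 + $3,087.75 = $3,569.06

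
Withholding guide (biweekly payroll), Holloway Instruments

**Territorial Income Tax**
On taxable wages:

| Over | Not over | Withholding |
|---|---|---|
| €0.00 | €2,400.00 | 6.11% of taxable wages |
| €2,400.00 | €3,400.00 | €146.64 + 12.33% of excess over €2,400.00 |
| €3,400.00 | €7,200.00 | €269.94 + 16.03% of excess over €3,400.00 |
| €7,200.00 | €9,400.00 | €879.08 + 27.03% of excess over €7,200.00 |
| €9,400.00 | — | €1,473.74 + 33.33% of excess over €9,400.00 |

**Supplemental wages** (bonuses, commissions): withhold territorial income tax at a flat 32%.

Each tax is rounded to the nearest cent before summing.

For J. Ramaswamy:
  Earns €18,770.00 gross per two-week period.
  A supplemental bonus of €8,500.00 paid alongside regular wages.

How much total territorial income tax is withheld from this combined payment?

€7,316.76

Territorial Income Tax: taxable = €18,770.00
  €1,473.74 + 33.33% × (€18,770.00 − €9,400.00) = €1,473.74 + 33.33% × €9,370.00 = €4,596.76
Supplemental (32% flat on bonus): 32% × €8,500.00 = €2,720.00
Total territorial income tax: €4,596.76 + €2,720.00 = €7,316.76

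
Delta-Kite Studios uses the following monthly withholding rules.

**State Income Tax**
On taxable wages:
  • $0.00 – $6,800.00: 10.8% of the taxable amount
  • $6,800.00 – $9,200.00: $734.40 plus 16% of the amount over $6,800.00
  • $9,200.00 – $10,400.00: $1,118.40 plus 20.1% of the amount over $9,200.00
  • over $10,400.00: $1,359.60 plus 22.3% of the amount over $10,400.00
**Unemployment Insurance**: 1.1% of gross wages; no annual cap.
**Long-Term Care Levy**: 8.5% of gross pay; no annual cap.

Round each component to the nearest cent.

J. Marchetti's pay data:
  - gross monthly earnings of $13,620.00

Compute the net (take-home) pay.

$10,234.82

State Income Tax: taxable = $13,620.00
  $1,359.60 + 22.3% × ($13,620.00 − $10,400.00) = $1,359.60 + 22.3% × $3,220.00 = $2,077.66
Unemployment Insurance: 1.1% × $13,620.00 = $149.82
Long-Term Care Levy: 8.5% × $13,620.00 = $1,157.70
Total withheld: $2,077.66 + $149.82 + $1,157.70 = $3,385.18
Net pay: $13,620.00 − $3,385.18 = $10,234.82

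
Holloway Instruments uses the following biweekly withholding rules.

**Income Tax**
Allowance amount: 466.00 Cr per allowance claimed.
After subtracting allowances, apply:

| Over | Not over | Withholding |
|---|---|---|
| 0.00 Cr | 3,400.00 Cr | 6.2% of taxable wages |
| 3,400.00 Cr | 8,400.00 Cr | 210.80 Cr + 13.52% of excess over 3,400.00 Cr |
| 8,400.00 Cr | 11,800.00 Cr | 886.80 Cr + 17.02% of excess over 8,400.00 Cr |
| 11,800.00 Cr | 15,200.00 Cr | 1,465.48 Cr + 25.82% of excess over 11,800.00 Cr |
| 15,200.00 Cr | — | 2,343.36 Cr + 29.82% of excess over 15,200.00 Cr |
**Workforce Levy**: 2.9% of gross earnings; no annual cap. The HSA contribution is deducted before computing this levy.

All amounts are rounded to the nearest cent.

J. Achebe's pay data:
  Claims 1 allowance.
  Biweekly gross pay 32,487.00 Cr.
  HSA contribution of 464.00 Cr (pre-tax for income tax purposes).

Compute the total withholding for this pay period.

8,149.69 Cr

Income Tax: taxable = 32,487.00 Cr − 464.00 Cr − 1×466.00 Cr = 31,557.00 Cr
  2,343.36 Cr + 29.82% × (31,557.00 Cr − 15,200.00 Cr) = 2,343.36 Cr + 29.82% × 16,357.00 Cr = 7,221.02 Cr
Workforce Levy: 2.9% × 32,023.00 Cr = 928.67 Cr
Total: 7,221.02 Cr + 928.67 Cr = 8,149.69 Cr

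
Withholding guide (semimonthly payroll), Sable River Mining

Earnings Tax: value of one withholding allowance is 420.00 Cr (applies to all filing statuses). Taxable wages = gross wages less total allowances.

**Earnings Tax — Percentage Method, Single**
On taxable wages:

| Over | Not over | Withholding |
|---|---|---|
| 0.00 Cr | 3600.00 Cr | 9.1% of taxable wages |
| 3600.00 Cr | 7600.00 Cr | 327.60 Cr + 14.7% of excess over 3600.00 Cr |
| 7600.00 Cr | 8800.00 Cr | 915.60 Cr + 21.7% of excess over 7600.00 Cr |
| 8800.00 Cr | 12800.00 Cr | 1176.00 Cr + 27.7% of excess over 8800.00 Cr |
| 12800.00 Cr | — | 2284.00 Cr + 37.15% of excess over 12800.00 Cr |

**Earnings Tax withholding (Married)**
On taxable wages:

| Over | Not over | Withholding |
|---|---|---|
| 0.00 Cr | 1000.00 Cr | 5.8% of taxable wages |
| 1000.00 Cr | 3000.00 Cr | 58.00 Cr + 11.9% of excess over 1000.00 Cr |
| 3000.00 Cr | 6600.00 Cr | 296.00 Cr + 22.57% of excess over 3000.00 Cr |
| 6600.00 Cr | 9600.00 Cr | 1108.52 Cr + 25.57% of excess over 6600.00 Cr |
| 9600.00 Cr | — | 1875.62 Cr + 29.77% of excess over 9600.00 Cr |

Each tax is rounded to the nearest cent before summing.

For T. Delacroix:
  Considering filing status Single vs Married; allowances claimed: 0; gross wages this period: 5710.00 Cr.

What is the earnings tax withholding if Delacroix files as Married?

907.65 Cr

Earnings Tax (Married): taxable = 5710.00 Cr
  296.00 Cr + 22.57% × (5710.00 Cr − 3000.00 Cr) = 296.00 Cr + 22.57% × 2710.00 Cr = 907.65 Cr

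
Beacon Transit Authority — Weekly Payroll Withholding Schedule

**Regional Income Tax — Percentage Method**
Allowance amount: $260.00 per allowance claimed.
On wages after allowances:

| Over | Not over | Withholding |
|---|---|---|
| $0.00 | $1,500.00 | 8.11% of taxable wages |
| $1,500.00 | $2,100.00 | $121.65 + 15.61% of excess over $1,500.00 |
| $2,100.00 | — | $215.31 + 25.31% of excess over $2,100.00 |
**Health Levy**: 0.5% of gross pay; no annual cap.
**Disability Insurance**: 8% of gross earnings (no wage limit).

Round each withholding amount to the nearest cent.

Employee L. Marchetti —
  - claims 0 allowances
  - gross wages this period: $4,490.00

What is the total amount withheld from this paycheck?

$1,201.87

Regional Income Tax: taxable = $4,490.00
  $215.31 + 25.31% × ($4,490.00 − $2,100.00) = $215.31 + 25.31% × $2,390.00 = $820.22
Health Levy: 0.5% × $4,490.00 = $22.45
Disability Insurance: 8% × $4,490.00 = $359.20
Total: $820.22 + $22.45 + $359.20 = $1,201.87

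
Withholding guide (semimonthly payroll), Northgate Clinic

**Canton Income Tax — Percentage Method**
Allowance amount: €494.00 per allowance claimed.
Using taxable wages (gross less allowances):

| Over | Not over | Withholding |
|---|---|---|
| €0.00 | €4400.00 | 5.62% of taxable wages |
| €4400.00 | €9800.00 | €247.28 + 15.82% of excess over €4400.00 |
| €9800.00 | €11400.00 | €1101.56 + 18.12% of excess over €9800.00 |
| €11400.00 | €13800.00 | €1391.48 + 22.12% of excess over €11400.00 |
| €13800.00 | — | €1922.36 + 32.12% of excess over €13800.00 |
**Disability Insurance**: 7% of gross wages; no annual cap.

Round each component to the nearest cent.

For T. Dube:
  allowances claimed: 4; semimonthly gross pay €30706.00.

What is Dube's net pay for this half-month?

€21838.70

Canton Income Tax: taxable = €30706.00 − 4×€494.00 = €28730.00
  €1922.36 + 32.12% × (€28730.00 − €13800.00) = €1922.36 + 32.12% × €14930.00 = €6717.88
Disability Insurance: 7% × €30706.00 = €2149.42
Total withheld: €6717.88 + €2149.42 = €8867.30
Net pay: €30706.00 − €8867.30 = €21838.70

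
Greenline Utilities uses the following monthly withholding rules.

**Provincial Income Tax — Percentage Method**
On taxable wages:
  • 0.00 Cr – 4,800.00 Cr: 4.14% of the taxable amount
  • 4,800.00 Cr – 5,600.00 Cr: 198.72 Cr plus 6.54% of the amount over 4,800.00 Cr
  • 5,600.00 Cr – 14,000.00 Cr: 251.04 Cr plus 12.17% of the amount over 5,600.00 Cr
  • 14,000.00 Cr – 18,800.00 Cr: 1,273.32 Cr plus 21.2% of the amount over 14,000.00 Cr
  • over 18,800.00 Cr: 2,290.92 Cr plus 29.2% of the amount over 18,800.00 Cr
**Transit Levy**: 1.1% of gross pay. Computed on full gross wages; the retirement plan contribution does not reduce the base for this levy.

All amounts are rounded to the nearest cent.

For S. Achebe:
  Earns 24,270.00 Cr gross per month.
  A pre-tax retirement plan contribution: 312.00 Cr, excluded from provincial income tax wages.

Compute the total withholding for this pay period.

4,064.03 Cr

Provincial Income Tax: taxable = 24,270.00 Cr − 312.00 Cr = 23,958.00 Cr
  2,290.92 Cr + 29.2% × (23,958.00 Cr − 18,800.00 Cr) = 2,290.92 Cr + 29.2% × 5,158.00 Cr = 3,797.06 Cr
Transit Levy: 1.1% × 24,270.00 Cr = 266.97 Cr
Total: 3,797.06 Cr + 266.97 Cr = 4,064.03 Cr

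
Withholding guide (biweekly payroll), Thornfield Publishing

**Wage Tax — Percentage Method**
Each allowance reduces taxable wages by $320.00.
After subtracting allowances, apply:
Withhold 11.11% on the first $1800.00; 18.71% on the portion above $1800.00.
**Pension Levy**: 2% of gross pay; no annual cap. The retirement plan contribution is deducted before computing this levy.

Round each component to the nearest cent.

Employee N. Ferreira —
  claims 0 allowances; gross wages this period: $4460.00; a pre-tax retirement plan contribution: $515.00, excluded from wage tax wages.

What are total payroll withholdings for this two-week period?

Wage Tax: taxable = $4460.00 − $515.00 = $3945.00
  $199.98 + 18.71% × ($3945.00 − $1800.00) = $199.98 + 18.71% × $2145.00 = $601.31
Pension Levy: 2% × $3945.00 = $78.90
Total: $601.31 + $78.90 = $680.21

$680.21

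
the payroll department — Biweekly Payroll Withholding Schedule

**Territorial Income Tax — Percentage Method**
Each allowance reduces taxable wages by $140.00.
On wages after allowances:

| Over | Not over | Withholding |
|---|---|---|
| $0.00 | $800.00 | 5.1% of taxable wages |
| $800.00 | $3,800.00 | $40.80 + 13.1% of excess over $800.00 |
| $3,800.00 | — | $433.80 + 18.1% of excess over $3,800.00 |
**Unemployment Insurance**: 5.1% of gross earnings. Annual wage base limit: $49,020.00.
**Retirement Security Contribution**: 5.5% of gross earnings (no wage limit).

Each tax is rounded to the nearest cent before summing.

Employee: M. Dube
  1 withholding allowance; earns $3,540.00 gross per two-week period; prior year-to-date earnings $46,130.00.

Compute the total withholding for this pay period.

Territorial Income Tax: taxable = $3,540.00 − 1×$140.00 = $3,400.00
  $40.80 + 13.1% × ($3,400.00 − $800.00) = $40.80 + 13.1% × $2,600.00 = $381.40
Unemployment Insurance: cap $49,020.00 − YTD $46,130.00 = $2,890.00 subject; 5.1% × $2,890.00 = $147.39
Retirement Security Contribution: 5.5% × $3,540.00 = $194.70
Total: $381.40 + $147.39 + $194.70 = $723.49

$723.49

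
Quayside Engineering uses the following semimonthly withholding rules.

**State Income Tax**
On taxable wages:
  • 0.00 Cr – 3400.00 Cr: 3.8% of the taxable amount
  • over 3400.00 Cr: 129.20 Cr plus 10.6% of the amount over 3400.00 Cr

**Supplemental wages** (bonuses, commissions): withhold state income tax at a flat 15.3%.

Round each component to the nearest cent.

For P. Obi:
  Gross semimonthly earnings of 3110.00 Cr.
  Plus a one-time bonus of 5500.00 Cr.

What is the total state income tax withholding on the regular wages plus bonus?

State Income Tax: taxable = 3110.00 Cr
  3.8% × 3110.00 Cr = 118.18 Cr
Supplemental (15.3% flat on bonus): 15.3% × 5500.00 Cr = 841.50 Cr
Total state income tax: 118.18 Cr + 841.50 Cr = 959.68 Cr

959.68 Cr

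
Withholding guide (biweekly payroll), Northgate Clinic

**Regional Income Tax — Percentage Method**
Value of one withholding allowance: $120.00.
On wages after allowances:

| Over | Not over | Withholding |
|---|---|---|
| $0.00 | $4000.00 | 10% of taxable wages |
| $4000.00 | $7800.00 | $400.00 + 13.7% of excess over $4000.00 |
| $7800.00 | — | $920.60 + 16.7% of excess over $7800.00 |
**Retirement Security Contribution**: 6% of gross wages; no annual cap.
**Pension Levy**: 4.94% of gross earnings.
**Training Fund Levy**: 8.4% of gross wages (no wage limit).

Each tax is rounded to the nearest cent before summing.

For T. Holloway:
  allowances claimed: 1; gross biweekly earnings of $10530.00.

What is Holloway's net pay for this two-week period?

$7137.03

Regional Income Tax: taxable = $10530.00 − 1×$120.00 = $10410.00
  $920.60 + 16.7% × ($10410.00 − $7800.00) = $920.60 + 16.7% × $2610.00 = $1356.47
Retirement Security Contribution: 6% × $10530.00 = $631.80
Pension Levy: 4.94% × $10530.00 = $520.18
Training Fund Levy: 8.4% × $10530.00 = $884.52
Total withheld: $1356.47 + $631.80 + $520.18 + $884.52 = $3392.97
Net pay: $10530.00 − $3392.97 = $7137.03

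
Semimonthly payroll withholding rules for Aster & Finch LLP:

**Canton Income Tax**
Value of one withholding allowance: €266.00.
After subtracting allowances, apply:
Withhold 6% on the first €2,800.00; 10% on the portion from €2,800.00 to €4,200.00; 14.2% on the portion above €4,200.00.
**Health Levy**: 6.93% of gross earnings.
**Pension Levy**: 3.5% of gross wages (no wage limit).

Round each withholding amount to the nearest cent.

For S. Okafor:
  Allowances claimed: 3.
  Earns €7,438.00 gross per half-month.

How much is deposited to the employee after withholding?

Canton Income Tax: taxable = €7,438.00 − 3×€266.00 = €6,640.00
  €308.00 + 14.2% × (€6,640.00 − €4,200.00) = €308.00 + 14.2% × €2,440.00 = €654.48
Health Levy: 6.93% × €7,438.00 = €515.45
Pension Levy: 3.5% × €7,438.00 = €260.33
Total withheld: €654.48 + €515.45 + €260.33 = €1,430.26
Net pay: €7,438.00 − €1,430.26 = €6,007.74

€6,007.74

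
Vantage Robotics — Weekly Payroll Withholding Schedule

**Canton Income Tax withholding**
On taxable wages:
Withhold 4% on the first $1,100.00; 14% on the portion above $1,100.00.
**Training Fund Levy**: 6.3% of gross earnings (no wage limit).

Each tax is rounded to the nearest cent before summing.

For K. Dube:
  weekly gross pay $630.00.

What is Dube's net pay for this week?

Canton Income Tax: taxable = $630.00
  4% × $630.00 = $25.20
Training Fund Levy: 6.3% × $630.00 = $39.69
Total withheld: $25.20 + $39.69 = $64.89
Net pay: $630.00 − $64.89 = $565.11

$565.11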